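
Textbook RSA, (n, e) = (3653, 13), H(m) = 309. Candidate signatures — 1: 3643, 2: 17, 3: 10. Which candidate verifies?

Candidate 1: 3643^13 mod 3653 = 3344
Candidate 2: 17^13 mod 3653 = 69
Candidate 3: 10^13 mod 3653 = 309
  → matches H(m) = 309

3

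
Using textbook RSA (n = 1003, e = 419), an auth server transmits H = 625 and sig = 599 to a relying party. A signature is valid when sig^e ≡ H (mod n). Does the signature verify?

verifies

sig^419 mod 1003 = 625
sig^419 mod 1003 = 625 matches H.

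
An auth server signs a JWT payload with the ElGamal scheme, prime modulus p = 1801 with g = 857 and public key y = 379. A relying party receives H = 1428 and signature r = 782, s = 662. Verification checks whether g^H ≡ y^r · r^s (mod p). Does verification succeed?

Left side g^H mod p:
857^2 = 734449 ≡ 1442
857^4 ≡ 1442^2 = 2079364 ≡ 1010
857^8 ≡ 1010^2 = 1020100 ≡ 734
857^16 ≡ 734^2 = 538756 ≡ 257
857^32 ≡ 257^2 = 66049 ≡ 1213
857^64 ≡ 1213^2 = 1471369 ≡ 1753
857^128 ≡ 1753^2 = 3073009 ≡ 503
857^256 ≡ 503^2 = 253009 ≡ 869
857^512 ≡ 869^2 = 755161 ≡ 542
857^1024 ≡ 542^2 = 293764 ≡ 201
1428 = 1024 + 256 + 128 + 16 + 4, so 857^1428 ≡ 201·869·503·257·1010 ≡ 1184 (mod 1801)
Right side y^r · r^s mod p:
379^2 = 143641 ≡ 1362
379^4 ≡ 1362^2 = 1855044 ≡ 14
379^8 ≡ 14^2 = 196
379^16 ≡ 196^2 = 38416 ≡ 595
379^32 ≡ 595^2 = 354025 ≡ 1029
379^64 ≡ 1029^2 = 1058841 ≡ 1654
379^128 ≡ 1654^2 = 2735716 ≡ 1798
379^256 ≡ 1798^2 = 3232804 ≡ 9
379^512 ≡ 9^2 = 81
782 = 512 + 256 + 8 + 4 + 2, so 379^782 ≡ 81·9·196·14·1362 ≡ 735 (mod 1801)
782^2 = 611524 ≡ 985
782^4 ≡ 985^2 = 970225 ≡ 1287
782^8 ≡ 1287^2 = 1656369 ≡ 1250
782^16 ≡ 1250^2 = 1562500 ≡ 1033
782^32 ≡ 1033^2 = 1067089 ≡ 897
782^64 ≡ 897^2 = 804609 ≡ 1363
782^128 ≡ 1363^2 = 1857769 ≡ 938
782^256 ≡ 938^2 = 879844 ≡ 956
782^512 ≡ 956^2 = 913936 ≡ 829
662 = 512 + 128 + 16 + 4 + 2, so 782^662 ≡ 829·938·1033·1287·985 ≡ 1364 (mod 1801)
735·1364 = 1002540 ≡ 1184 (mod 1801)
1184 ≡ 1184 (mod 1801), so the signature is genuine.

passes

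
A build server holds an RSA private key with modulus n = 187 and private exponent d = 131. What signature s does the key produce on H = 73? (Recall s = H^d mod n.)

H^2 ≡ 73^2 = 5329 ≡ 93
H^4 ≡ 93^2 = 8649 ≡ 47
H^8 ≡ 47^2 = 2209 ≡ 152
H^16 ≡ 152^2 = 23104 ≡ 103
H^32 ≡ 103^2 = 10609 ≡ 137
H^64 ≡ 137^2 = 18769 ≡ 69
H^128 ≡ 69^2 = 4761 ≡ 86
131 = 128 + 2 + 1, so H^131 ≡ 86·93·73 ≡ 40 (mod 187)

40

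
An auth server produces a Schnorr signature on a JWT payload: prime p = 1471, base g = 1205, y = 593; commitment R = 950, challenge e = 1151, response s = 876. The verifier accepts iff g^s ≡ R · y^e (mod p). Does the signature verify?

does not verify

g^s mod p:
1205^2 = 1452025 ≡ 148
1205^4 ≡ 148^2 = 21904 ≡ 1310
1205^8 ≡ 1310^2 = 1716100 ≡ 914
1205^16 ≡ 914^2 = 835396 ≡ 1339
1205^32 ≡ 1339^2 = 1792921 ≡ 1243
1205^64 ≡ 1243^2 = 1545049 ≡ 499
1205^128 ≡ 499^2 = 249001 ≡ 402
1205^256 ≡ 402^2 = 161604 ≡ 1265
1205^512 ≡ 1265^2 = 1600225 ≡ 1248
876 = 512 + 256 + 64 + 32 + 8 + 4, so 1205^876 ≡ 1248·1265·499·1243·914·1310 ≡ 653 (mod 1471)
R · y^e mod p:
593^2 = 351649 ≡ 80
593^4 ≡ 80^2 = 6400 ≡ 516
593^8 ≡ 516^2 = 266256 ≡ 5
593^16 ≡ 5^2 = 25
593^32 ≡ 25^2 = 625
593^64 ≡ 625^2 = 390625 ≡ 810
593^128 ≡ 810^2 = 656100 ≡ 34
593^256 ≡ 34^2 = 1156
593^512 ≡ 1156^2 = 1336336 ≡ 668
593^1024 ≡ 668^2 = 446224 ≡ 511
1151 = 1024 + 64 + 32 + 16 + 8 + 4 + 2 + 1, so 593^1151 ≡ 511·810·625·25·5·516·80·593 ≡ 771 (mod 1471)
950·771 = 732450 ≡ 1363 (mod 1471)
653 ≠ 1363; the check fails.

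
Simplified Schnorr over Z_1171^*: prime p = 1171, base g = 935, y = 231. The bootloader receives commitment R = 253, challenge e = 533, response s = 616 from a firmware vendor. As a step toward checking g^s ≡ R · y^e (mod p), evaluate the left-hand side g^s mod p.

389

Squares mod 1171: 935^1≡935, 935^2≡659, 935^4≡1011, 935^8≡1009, 935^16≡482, 935^32≡466, 935^64≡521, 935^128≡940, 935^256≡666, 935^512≡918
616 = 512 + 64 + 32 + 8, so 935^616 ≡ 918·521·466·1009 ≡ 389 (mod 1171)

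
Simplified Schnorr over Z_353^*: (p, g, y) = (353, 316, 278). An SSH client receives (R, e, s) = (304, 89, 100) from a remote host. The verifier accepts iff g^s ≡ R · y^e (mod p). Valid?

no

g^s mod p:
Squares mod 353: 316^1≡316, 316^2≡310, 316^4≡84, 316^8≡349, 316^16≡16, 316^32≡256, 316^64≡231
100 = 64 + 32 + 4, so 316^100 ≡ 231·256·84 ≡ 8 (mod 353)
R · y^e mod p:
Squares mod 353: 278^1≡278, 278^2≡330, 278^4≡176, 278^8≡265, 278^16≡331, 278^32≡131, 278^64≡217
89 = 64 + 16 + 8 + 1, so 278^89 ≡ 217·331·265·278 ≡ 27 (mod 353)
304·27 = 8208 ≡ 89 (mod 353)
8 ≠ 89; the check fails.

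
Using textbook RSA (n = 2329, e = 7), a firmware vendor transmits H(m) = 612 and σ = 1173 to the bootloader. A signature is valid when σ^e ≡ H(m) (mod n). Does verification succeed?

σ^7 mod 2329 = 612
σ^7 mod 2329 = 612 matches H(m).

passes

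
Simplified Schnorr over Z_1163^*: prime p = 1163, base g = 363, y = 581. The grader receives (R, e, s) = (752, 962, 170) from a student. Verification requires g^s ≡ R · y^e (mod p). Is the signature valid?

valid

g^s mod p:
Squares mod 1163: 363^1≡363, 363^2≡350, 363^4≡385, 363^8≡524, 363^16≡108, 363^32≡34, 363^64≡1156, 363^128≡49
170 = 128 + 32 + 8 + 2, so 363^170 ≡ 49·34·524·350 ≡ 1040 (mod 1163)
R · y^e mod p:
Squares mod 1163: 581^1≡581, 581^2≡291, 581^4≡945, 581^8≡1004, 581^16≡858, 581^32≡1148, 581^64≡225, 581^128≡616, 581^256≡318, 581^512≡1106
962 = 512 + 256 + 128 + 64 + 2, so 581^962 ≡ 1106·318·616·225·291 ≡ 620 (mod 1163)
752·620 = 466240 ≡ 1040 (mod 1163)
1040 ≡ 1040 (mod 1163); signature holds.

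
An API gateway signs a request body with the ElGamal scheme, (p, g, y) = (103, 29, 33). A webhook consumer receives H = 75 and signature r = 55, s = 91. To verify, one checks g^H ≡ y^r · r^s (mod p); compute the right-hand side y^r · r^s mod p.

23

33^2 = 1089 ≡ 59
33^4 ≡ 59^2 = 3481 ≡ 82
33^8 ≡ 82^2 = 6724 ≡ 29
33^16 ≡ 29^2 = 841 ≡ 17
33^32 ≡ 17^2 = 289 ≡ 83
55 = 32 + 16 + 4 + 2 + 1, so 33^55 ≡ 83·17·82·59·33 ≡ 82 (mod 103)
55^2 = 3025 ≡ 38
55^4 ≡ 38^2 = 1444 ≡ 2
55^8 ≡ 2^2 = 4
55^16 ≡ 4^2 = 16
55^32 ≡ 16^2 = 256 ≡ 50
55^64 ≡ 50^2 = 2500 ≡ 28
91 = 64 + 16 + 8 + 2 + 1, so 55^91 ≡ 28·16·4·38·55 ≡ 97 (mod 103)
y^r · r^s ≡ 82·97 = 7954 ≡ 23 (mod 103)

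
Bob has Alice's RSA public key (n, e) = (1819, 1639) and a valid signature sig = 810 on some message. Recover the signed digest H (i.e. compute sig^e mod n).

Squares mod 1819: sig^1≡810, sig^2≡1260, sig^4≡1432, sig^8≡611, sig^16≡426, sig^32≡1395, sig^64≡1514, sig^128≡256, sig^256≡52, sig^512≡885, sig^1024≡1055
1639 = 1024 + 512 + 64 + 32 + 4 + 2 + 1, so sig^1639 ≡ 1055·885·1514·1395·1432·1260·810 ≡ 1652 (mod 1819)

1652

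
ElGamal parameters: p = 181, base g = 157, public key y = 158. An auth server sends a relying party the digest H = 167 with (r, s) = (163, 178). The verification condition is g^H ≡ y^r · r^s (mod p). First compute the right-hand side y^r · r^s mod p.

158^163 mod 181 = 90
163^178 mod 181 = 100
y^r · r^s ≡ 90·100 = 9000 ≡ 131 (mod 181)

131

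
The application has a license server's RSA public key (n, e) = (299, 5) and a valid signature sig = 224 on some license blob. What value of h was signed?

Squares mod 299: sig^1≡224, sig^2≡243, sig^4≡146
5 = 4 + 1, so sig^5 ≡ 146·224 ≡ 113 (mod 299)

113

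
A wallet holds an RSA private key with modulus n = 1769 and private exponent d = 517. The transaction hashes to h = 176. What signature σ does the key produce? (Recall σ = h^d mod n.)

Squares mod 1769: h^1≡176, h^2≡903, h^4≡1669, h^8≡1155, h^16≡199, h^32≡683, h^64≡1242, h^128≡1765, h^256≡16, h^512≡256
517 = 512 + 4 + 1, so h^517 ≡ 256·1669·176 ≡ 43 (mod 1769)

43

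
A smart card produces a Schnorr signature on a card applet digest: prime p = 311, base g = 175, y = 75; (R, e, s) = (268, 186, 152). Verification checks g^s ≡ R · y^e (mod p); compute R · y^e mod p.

53

75^2 = 5625 ≡ 27
75^4 ≡ 27^2 = 729 ≡ 107
75^8 ≡ 107^2 = 11449 ≡ 253
75^16 ≡ 253^2 = 64009 ≡ 254
75^32 ≡ 254^2 = 64516 ≡ 139
75^64 ≡ 139^2 = 19321 ≡ 39
75^128 ≡ 39^2 = 1521 ≡ 277
186 = 128 + 32 + 16 + 8 + 2, so 75^186 ≡ 277·139·254·253·27 ≡ 6 (mod 311)
R · y^e ≡ 268·6 = 1608 ≡ 53 (mod 311)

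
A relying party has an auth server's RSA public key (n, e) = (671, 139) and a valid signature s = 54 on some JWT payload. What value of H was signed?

307

s^139 mod 671 = 307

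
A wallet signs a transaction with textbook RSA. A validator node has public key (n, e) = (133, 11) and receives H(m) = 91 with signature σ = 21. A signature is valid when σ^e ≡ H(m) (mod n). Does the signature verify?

Squares mod 133: σ^1≡21, σ^2≡42, σ^4≡35, σ^8≡28
11 = 8 + 2 + 1, so σ^11 ≡ 28·42·21 ≡ 91 (mod 133)
σ^11 mod 133 = 91 matches H(m).

verifies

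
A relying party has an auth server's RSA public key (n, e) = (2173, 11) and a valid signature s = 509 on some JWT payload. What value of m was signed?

Squares mod 2173: s^1≡509, s^2≡494, s^4≡660, s^8≡1000
11 = 8 + 2 + 1, so s^11 ≡ 1000·494·509 ≡ 1651 (mod 2173)

1651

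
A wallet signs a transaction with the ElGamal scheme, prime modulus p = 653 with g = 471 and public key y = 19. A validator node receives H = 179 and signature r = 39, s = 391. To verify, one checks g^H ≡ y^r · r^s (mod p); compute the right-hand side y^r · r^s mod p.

461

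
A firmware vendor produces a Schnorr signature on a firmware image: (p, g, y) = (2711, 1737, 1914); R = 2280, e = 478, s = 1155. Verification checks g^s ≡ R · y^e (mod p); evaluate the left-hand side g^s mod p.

Squares mod 2711: 1737^1≡1737, 1737^2≡2537, 1737^4≡455, 1737^8≡989, 1737^16≡2161, 1737^32≡1579, 1737^64≡1832, 1737^128≡6, 1737^256≡36, 1737^512≡1296, 1737^1024≡1507
1155 = 1024 + 128 + 2 + 1, so 1737^1155 ≡ 1507·6·2537·1737 ≡ 1109 (mod 2711)

1109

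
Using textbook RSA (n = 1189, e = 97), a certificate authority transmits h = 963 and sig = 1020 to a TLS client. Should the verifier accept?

sig^2 ≡ 1020^2 = 1040400 ≡ 25
sig^4 ≡ 25^2 = 625
sig^8 ≡ 625^2 = 390625 ≡ 633
sig^16 ≡ 633^2 = 400689 ≡ 1185
sig^32 ≡ 1185^2 = 1404225 ≡ 16
sig^64 ≡ 16^2 = 256
97 = 64 + 32 + 1, so sig^97 ≡ 256·16·1020 ≡ 963 (mod 1189)
963 = h, so the signature checks out.

accept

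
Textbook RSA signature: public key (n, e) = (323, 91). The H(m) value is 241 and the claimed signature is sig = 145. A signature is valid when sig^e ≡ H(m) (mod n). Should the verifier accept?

reject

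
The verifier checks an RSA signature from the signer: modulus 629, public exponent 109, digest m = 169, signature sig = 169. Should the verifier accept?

accept

sig^2 ≡ 169^2 = 28561 ≡ 256
sig^4 ≡ 256^2 = 65536 ≡ 120
sig^8 ≡ 120^2 = 14400 ≡ 562
sig^16 ≡ 562^2 = 315844 ≡ 86
sig^32 ≡ 86^2 = 7396 ≡ 477
sig^64 ≡ 477^2 = 227529 ≡ 460
109 = 64 + 32 + 8 + 4 + 1, so sig^109 ≡ 460·477·562·120·169 ≡ 169 (mod 629)
169 = m, so the signature checks out.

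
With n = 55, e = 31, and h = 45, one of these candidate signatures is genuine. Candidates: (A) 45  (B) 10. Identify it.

Candidate A: 45^2 = 2025 ≡ 45; 45^4 ≡ 45^2 = 2025 ≡ 45; 45^8 ≡ 45^2 = 2025 ≡ 45; 45^16 ≡ 45^2 = 2025 ≡ 45; 31 = 16 + 8 + 4 + 2 + 1, so 45^31 ≡ 45·45·45·45·45 ≡ 45 (mod 55)
  → matches h = 45
Candidate B: 10^2 = 100 ≡ 45; 10^4 ≡ 45^2 = 2025 ≡ 45; 10^8 ≡ 45^2 = 2025 ≡ 45; 10^16 ≡ 45^2 = 2025 ≡ 45; 31 = 16 + 8 + 4 + 2 + 1, so 10^31 ≡ 45·45·45·45·10 ≡ 10 (mod 55)

A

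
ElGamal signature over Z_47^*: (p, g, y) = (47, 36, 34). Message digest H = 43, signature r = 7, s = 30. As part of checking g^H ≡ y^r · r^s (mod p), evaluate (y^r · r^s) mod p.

Squares mod 47: 34^1≡34, 34^2≡28, 34^4≡32
7 = 4 + 2 + 1, so 34^7 ≡ 32·28·34 ≡ 8 (mod 47)
Squares mod 47: 7^1≡7, 7^2≡2, 7^4≡4, 7^8≡16, 7^16≡21
30 = 16 + 8 + 4 + 2, so 7^30 ≡ 21·16·4·2 ≡ 9 (mod 47)
y^r · r^s ≡ 8·9 = 72 ≡ 25 (mod 47)

25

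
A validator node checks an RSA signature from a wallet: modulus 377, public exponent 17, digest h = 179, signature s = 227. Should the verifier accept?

reject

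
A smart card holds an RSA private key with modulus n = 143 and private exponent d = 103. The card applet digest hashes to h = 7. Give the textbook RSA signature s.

h^2 ≡ 7^2 = 49
h^4 ≡ 49^2 = 2401 ≡ 113
h^8 ≡ 113^2 = 12769 ≡ 42
h^16 ≡ 42^2 = 1764 ≡ 48
h^32 ≡ 48^2 = 2304 ≡ 16
h^64 ≡ 16^2 = 256 ≡ 113
103 = 64 + 32 + 4 + 2 + 1, so h^103 ≡ 113·16·113·49·7 ≡ 123 (mod 143)

123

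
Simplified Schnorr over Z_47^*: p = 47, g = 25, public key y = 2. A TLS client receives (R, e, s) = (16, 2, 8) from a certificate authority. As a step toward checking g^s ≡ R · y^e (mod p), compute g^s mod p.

17

25^2 = 625 ≡ 14
25^4 ≡ 14^2 = 196 ≡ 8
25^8 ≡ 8^2 = 64 ≡ 17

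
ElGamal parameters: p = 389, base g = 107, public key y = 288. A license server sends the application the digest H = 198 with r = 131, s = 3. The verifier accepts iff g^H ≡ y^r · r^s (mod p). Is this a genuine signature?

genuine

Left side g^H mod p:
Squares mod 389: 107^1≡107, 107^2≡168, 107^4≡216, 107^8≡365, 107^16≡187, 107^32≡348, 107^64≡125, 107^128≡65
198 = 128 + 64 + 4 + 2, so 107^198 ≡ 65·125·216·168 ≡ 173 (mod 389)
Right side y^r · r^s mod p:
Squares mod 389: 288^1≡288, 288^2≡87, 288^4≡178, 288^8≡175, 288^16≡283, 288^32≡344, 288^64≡80, 288^128≡176
131 = 128 + 2 + 1, so 288^131 ≡ 176·87·288 ≡ 152 (mod 389)
Squares mod 389: 131^1≡131, 131^2≡45
3 = 2 + 1, so 131^3 ≡ 45·131 ≡ 60 (mod 389)
152·60 = 9120 ≡ 173 (mod 389)
173 ≡ 173 (mod 389), so the signature is genuine.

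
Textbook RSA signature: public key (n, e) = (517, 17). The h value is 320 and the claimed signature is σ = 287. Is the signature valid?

Squares mod 517: σ^1≡287, σ^2≡166, σ^4≡155, σ^8≡243, σ^16≡111
17 = 16 + 1, so σ^17 ≡ 111·287 ≡ 320 (mod 517)
320 = h, so the signature checks out.

valid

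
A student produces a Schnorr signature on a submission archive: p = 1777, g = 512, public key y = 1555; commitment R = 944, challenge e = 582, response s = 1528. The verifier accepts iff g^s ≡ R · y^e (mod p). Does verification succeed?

g^s mod p:
Squares mod 1777: 512^1≡512, 512^2≡925, 512^4≡888, 512^8≡1333, 512^16≡1666, 512^32≡1659, 512^64≡1485, 512^128≡1745, 512^256≡1024, 512^512≡146, 512^1024≡1769
1528 = 1024 + 256 + 128 + 64 + 32 + 16 + 8, so 512^1528 ≡ 1769·1024·1745·1485·1659·1666·1333 ≡ 659 (mod 1777)
R · y^e mod p:
Squares mod 1777: 1555^1≡1555, 1555^2≡1305, 1555^4≡659, 1555^8≡693, 1555^16≡459, 1555^32≡995, 1555^64≡236, 1555^128≡609, 1555^256≡1265, 1555^512≡925
582 = 512 + 64 + 4 + 2, so 1555^582 ≡ 925·236·659·1305 ≡ 236 (mod 1777)
944·236 = 222784 ≡ 659 (mod 1777)
659 ≡ 659 (mod 1777); signature holds.

passes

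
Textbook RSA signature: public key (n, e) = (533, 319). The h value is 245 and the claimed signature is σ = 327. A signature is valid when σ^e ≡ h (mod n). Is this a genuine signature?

genuine

σ^319 mod 533 = 245
Since 245 equals the digest 245, verification succeeds.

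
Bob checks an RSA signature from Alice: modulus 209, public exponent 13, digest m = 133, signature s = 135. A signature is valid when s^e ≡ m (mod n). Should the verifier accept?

Squares mod 209: s^1≡135, s^2≡42, s^4≡92, s^8≡104
13 = 8 + 4 + 1, so s^13 ≡ 104·92·135 ≡ 60 (mod 209)
60 ≠ 133, so verification fails.

reject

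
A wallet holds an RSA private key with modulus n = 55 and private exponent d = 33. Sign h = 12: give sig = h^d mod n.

12

h^2 ≡ 12^2 = 144 ≡ 34
h^4 ≡ 34^2 = 1156 ≡ 1
h^8 ≡ 1^2 = 1
h^16 ≡ 1^2 = 1
h^32 ≡ 1^2 = 1
33 = 32 + 1, so h^33 ≡ 1·12 ≡ 12 (mod 55)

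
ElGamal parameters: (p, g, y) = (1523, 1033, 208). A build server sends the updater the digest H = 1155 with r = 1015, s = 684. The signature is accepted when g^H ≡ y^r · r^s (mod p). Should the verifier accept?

accept

Left side g^H mod p:
Squares mod 1523: 1033^1≡1033, 1033^2≡989, 1033^4≡355, 1033^8≡1139, 1033^16≡1248, 1033^32≡998, 1033^64≡1485, 1033^128≡1444, 1033^256≡149, 1033^512≡879, 1033^1024≡480
1155 = 1024 + 128 + 2 + 1, so 1033^1155 ≡ 480·1444·989·1033 ≡ 1333 (mod 1523)
Right side y^r · r^s mod p:
Squares mod 1523: 208^1≡208, 208^2≡620, 208^4≡604, 208^8≡819, 208^16≡641, 208^32≡1194, 208^64≡108, 208^128≡1003, 208^256≡829, 208^512≡368
1015 = 512 + 256 + 128 + 64 + 32 + 16 + 4 + 2 + 1, so 208^1015 ≡ 368·829·1003·108·1194·641·604·620·208 ≡ 1136 (mod 1523)
Squares mod 1523: 1015^1≡1015, 1015^2≡677, 1015^4≡1429, 1015^8≡1221, 1015^16≡1347, 1015^32≡516, 1015^64≡1254, 1015^128≡780, 1015^256≡723, 1015^512≡340
684 = 512 + 128 + 32 + 8 + 4, so 1015^684 ≡ 340·780·516·1221·1429 ≡ 335 (mod 1523)
1136·335 = 380560 ≡ 1333 (mod 1523)
1333 ≡ 1333 (mod 1523), so the signature is genuine.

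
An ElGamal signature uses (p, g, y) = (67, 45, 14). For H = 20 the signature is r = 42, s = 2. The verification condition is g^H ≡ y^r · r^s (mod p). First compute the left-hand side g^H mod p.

9

45^2 = 2025 ≡ 15
45^4 ≡ 15^2 = 225 ≡ 24
45^8 ≡ 24^2 = 576 ≡ 40
45^16 ≡ 40^2 = 1600 ≡ 59
20 = 16 + 4, so 45^20 ≡ 59·24 ≡ 9 (mod 67)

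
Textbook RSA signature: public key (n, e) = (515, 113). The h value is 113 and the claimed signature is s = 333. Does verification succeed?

s^2 ≡ 333^2 = 110889 ≡ 164
s^4 ≡ 164^2 = 26896 ≡ 116
s^8 ≡ 116^2 = 13456 ≡ 66
s^16 ≡ 66^2 = 4356 ≡ 236
s^32 ≡ 236^2 = 55696 ≡ 76
s^64 ≡ 76^2 = 5776 ≡ 111
113 = 64 + 32 + 16 + 1, so s^113 ≡ 111·76·236·333 ≡ 113 (mod 515)
Since 113 equals the digest 113, verification succeeds.

passes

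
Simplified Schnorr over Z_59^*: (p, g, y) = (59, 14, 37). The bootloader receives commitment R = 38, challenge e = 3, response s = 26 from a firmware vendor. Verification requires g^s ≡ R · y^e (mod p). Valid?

yes

g^s mod p:
14^2 = 196 ≡ 19
14^4 ≡ 19^2 = 361 ≡ 7
14^8 ≡ 7^2 = 49
14^16 ≡ 49^2 = 2401 ≡ 41
26 = 16 + 8 + 2, so 14^26 ≡ 41·49·19 ≡ 57 (mod 59)
R · y^e mod p:
37^2 = 1369 ≡ 12
3 = 2 + 1, so 37^3 ≡ 12·37 ≡ 31 (mod 59)
38·31 = 1178 ≡ 57 (mod 59)
57 ≡ 57 (mod 59); signature holds.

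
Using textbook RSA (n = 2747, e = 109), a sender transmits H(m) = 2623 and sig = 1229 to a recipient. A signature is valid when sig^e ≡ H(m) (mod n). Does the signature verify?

Squares mod 2747: sig^1≡1229, sig^2≡2338, sig^4≡2461, sig^8≡2133, sig^16≡657, sig^32≡370, sig^64≡2297
109 = 64 + 32 + 8 + 4 + 1, so sig^109 ≡ 2297·370·2133·2461·1229 ≡ 2623 (mod 2747)
Since 2623 equals the digest 2623, verification succeeds.

verifies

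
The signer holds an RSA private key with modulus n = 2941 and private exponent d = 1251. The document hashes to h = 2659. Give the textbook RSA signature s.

2400

Squares mod 2941: h^1≡2659, h^2≡117, h^4≡1925, h^8≡2906, h^16≡1225, h^32≡715, h^64≡2432, h^128≡273, h^256≡1004, h^512≡2194, h^1024≡2160
1251 = 1024 + 128 + 64 + 32 + 2 + 1, so h^1251 ≡ 2160·273·2432·715·117·2659 ≡ 2400 (mod 2941)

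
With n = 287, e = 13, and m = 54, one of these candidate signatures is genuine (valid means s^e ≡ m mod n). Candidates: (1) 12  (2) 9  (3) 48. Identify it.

Candidate 1: Squares mod 287: 12^1≡12, 12^2≡144, 12^4≡72, 12^8≡18; 13 = 8 + 4 + 1, so 12^13 ≡ 18·72·12 ≡ 54 (mod 287)
  → matches m = 54
Candidate 2: Squares mod 287: 9^1≡9, 9^2≡81, 9^4≡247, 9^8≡165; 13 = 8 + 4 + 1, so 9^13 ≡ 165·247·9 ≡ 9 (mod 287)
Candidate 3: Squares mod 287: 48^1≡48, 48^2≡8, 48^4≡64, 48^8≡78; 13 = 8 + 4 + 1, so 48^13 ≡ 78·64·48 ≡ 258 (mod 287)

1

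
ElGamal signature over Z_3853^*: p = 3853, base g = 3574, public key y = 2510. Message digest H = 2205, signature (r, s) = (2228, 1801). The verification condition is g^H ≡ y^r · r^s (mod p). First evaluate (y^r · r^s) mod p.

2510^2 = 6300100 ≡ 445
2510^4 ≡ 445^2 = 198025 ≡ 1522
2510^8 ≡ 1522^2 = 2316484 ≡ 831
2510^16 ≡ 831^2 = 690561 ≡ 874
2510^32 ≡ 874^2 = 763876 ≡ 982
2510^64 ≡ 982^2 = 964324 ≡ 1074
2510^128 ≡ 1074^2 = 1153476 ≡ 1429
2510^256 ≡ 1429^2 = 2042041 ≡ 3804
2510^512 ≡ 3804^2 = 14470416 ≡ 2401
2510^1024 ≡ 2401^2 = 5764801 ≡ 713
2510^2048 ≡ 713^2 = 508369 ≡ 3626
2228 = 2048 + 128 + 32 + 16 + 4, so 2510^2228 ≡ 3626·1429·982·874·1522 ≡ 858 (mod 3853)
2228^2 = 4963984 ≡ 1320
2228^4 ≡ 1320^2 = 1742400 ≡ 844
2228^8 ≡ 844^2 = 712336 ≡ 3384
2228^16 ≡ 3384^2 = 11451456 ≡ 340
2228^32 ≡ 340^2 = 115600 ≡ 10
2228^64 ≡ 10^2 = 100
2228^128 ≡ 100^2 = 10000 ≡ 2294
2228^256 ≡ 2294^2 = 5262436 ≡ 3091
2228^512 ≡ 3091^2 = 9554281 ≡ 2694
2228^1024 ≡ 2694^2 = 7257636 ≡ 2437
1801 = 1024 + 512 + 256 + 8 + 1, so 2228^1801 ≡ 2437·2694·3091·3384·2228 ≡ 1712 (mod 3853)
y^r · r^s ≡ 858·1712 = 1468896 ≡ 903 (mod 3853)

903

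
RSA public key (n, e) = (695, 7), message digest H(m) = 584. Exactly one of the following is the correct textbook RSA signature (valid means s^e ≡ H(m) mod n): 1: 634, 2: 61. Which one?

Candidate 1: 634^2 = 401956 ≡ 246; 634^4 ≡ 246^2 = 60516 ≡ 51; 7 = 4 + 2 + 1, so 634^7 ≡ 51·246·634 ≡ 584 (mod 695)
  → matches H(m) = 584
Candidate 2: 61^2 = 3721 ≡ 246; 61^4 ≡ 246^2 = 60516 ≡ 51; 7 = 4 + 2 + 1, so 61^7 ≡ 51·246·61 ≡ 111 (mod 695)

1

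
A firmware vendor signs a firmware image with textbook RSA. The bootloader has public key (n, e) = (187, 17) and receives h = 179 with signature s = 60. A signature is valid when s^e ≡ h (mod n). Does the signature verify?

verifies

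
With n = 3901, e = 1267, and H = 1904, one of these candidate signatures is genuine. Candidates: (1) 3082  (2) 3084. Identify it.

1

Candidate 1: 3082^2 = 9498724 ≡ 3690; 3082^4 ≡ 3690^2 = 13616100 ≡ 1610; 3082^8 ≡ 1610^2 = 2592100 ≡ 1836; 3082^16 ≡ 1836^2 = 3370896 ≡ 432; 3082^32 ≡ 432^2 = 186624 ≡ 3277; 3082^64 ≡ 3277^2 = 10738729 ≡ 3177; 3082^128 ≡ 3177^2 = 10093329 ≡ 1442; 3082^256 ≡ 1442^2 = 2079364 ≡ 131; 3082^512 ≡ 131^2 = 17161 ≡ 1557; 3082^1024 ≡ 1557^2 = 2424249 ≡ 1728; 1267 = 1024 + 128 + 64 + 32 + 16 + 2 + 1, so 3082^1267 ≡ 1728·1442·3177·3277·432·3690·3082 ≡ 1904 (mod 3901)
  → matches H = 1904
Candidate 2: 3084^2 = 9511056 ≡ 418; 3084^4 ≡ 418^2 = 174724 ≡ 3080; 3084^8 ≡ 3080^2 = 9486400 ≡ 3069; 3084^16 ≡ 3069^2 = 9418761 ≡ 1747; 3084^32 ≡ 1747^2 = 3052009 ≡ 1427; 3084^64 ≡ 1427^2 = 2036329 ≡ 7; 3084^128 ≡ 7^2 = 49; 3084^256 ≡ 49^2 = 2401; 3084^512 ≡ 2401^2 = 5764801 ≡ 3024; 3084^1024 ≡ 3024^2 = 9144576 ≡ 632; 1267 = 1024 + 128 + 64 + 32 + 16 + 2 + 1, so 3084^1267 ≡ 632·49·7·1427·1747·418·3084 ≡ 710 (mod 3901)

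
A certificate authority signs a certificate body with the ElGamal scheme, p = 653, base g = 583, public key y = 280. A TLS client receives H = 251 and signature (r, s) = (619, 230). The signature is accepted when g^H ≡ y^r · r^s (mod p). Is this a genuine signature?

Left side g^H mod p:
Squares mod 653: 583^1≡583, 583^2≡329, 583^4≡496, 583^8≡488, 583^16≡452, 583^32≡568, 583^64≡42, 583^128≡458
251 = 128 + 64 + 32 + 16 + 8 + 2 + 1, so 583^251 ≡ 458·42·568·452·488·329·583 ≡ 81 (mod 653)
Right side y^r · r^s mod p:
Squares mod 653: 280^1≡280, 280^2≡40, 280^4≡294, 280^8≡240, 280^16≡136, 280^32≡212, 280^64≡540, 280^128≡362, 280^256≡444, 280^512≡583
619 = 512 + 64 + 32 + 8 + 2 + 1, so 280^619 ≡ 583·540·212·240·40·280 ≡ 114 (mod 653)
Squares mod 653: 619^1≡619, 619^2≡503, 619^4≡298, 619^8≡649, 619^16≡16, 619^32≡256, 619^64≡236, 619^128≡191
230 = 128 + 64 + 32 + 4 + 2, so 619^230 ≡ 191·236·256·298·503 ≡ 121 (mod 653)
114·121 = 13794 ≡ 81 (mod 653)
81 ≡ 81 (mod 653), so the signature is genuine.

genuine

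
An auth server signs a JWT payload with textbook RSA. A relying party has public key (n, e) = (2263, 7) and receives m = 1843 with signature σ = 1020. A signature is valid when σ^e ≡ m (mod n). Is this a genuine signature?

genuine

σ^2 ≡ 1020^2 = 1040400 ≡ 1683
σ^4 ≡ 1683^2 = 2832489 ≡ 1476
7 = 4 + 2 + 1, so σ^7 ≡ 1476·1683·1020 ≡ 1843 (mod 2263)
1843 = m, so the signature checks out.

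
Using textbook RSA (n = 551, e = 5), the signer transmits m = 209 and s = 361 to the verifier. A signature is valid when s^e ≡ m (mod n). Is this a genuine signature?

s^5 mod 551 = 209
s^5 mod 551 = 209 matches m.

genuine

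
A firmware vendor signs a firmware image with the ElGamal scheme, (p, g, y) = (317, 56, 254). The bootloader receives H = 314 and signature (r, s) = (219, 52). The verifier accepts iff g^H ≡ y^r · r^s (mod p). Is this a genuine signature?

Left side g^H mod p:
56^2 = 3136 ≡ 283
56^4 ≡ 283^2 = 80089 ≡ 205
56^8 ≡ 205^2 = 42025 ≡ 181
56^16 ≡ 181^2 = 32761 ≡ 110
56^32 ≡ 110^2 = 12100 ≡ 54
56^64 ≡ 54^2 = 2916 ≡ 63
56^128 ≡ 63^2 = 3969 ≡ 165
56^256 ≡ 165^2 = 27225 ≡ 280
314 = 256 + 32 + 16 + 8 + 2, so 56^314 ≡ 280·54·110·181·283 ≡ 289 (mod 317)
Right side y^r · r^s mod p:
254^2 = 64516 ≡ 165
254^4 ≡ 165^2 = 27225 ≡ 280
254^8 ≡ 280^2 = 78400 ≡ 101
254^16 ≡ 101^2 = 10201 ≡ 57
254^32 ≡ 57^2 = 3249 ≡ 79
254^64 ≡ 79^2 = 6241 ≡ 218
254^128 ≡ 218^2 = 47524 ≡ 291
219 = 128 + 64 + 16 + 8 + 2 + 1, so 254^219 ≡ 291·218·57·101·165·254 ≡ 157 (mod 317)
219^2 = 47961 ≡ 94
219^4 ≡ 94^2 = 8836 ≡ 277
219^8 ≡ 277^2 = 76729 ≡ 15
219^16 ≡ 15^2 = 225
219^32 ≡ 225^2 = 50625 ≡ 222
52 = 32 + 16 + 4, so 219^52 ≡ 222·225·277 ≡ 51 (mod 317)
157·51 = 8007 ≡ 82 (mod 317)
289 ≠ 82, so verification fails.

forged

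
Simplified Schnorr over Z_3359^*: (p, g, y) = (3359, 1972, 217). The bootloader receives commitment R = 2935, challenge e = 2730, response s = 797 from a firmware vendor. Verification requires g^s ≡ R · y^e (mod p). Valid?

no

g^s mod p:
Squares mod 3359: 1972^1≡1972, 1972^2≡2421, 1972^4≡3145, 1972^8≡2129, 1972^16≡1350, 1972^32≡1922, 1972^64≡2543, 1972^128≡774, 1972^256≡1174, 1972^512≡1086
797 = 512 + 256 + 16 + 8 + 4 + 1, so 1972^797 ≡ 1086·1174·1350·2129·3145·1972 ≡ 848 (mod 3359)
R · y^e mod p:
Squares mod 3359: 217^1≡217, 217^2≡63, 217^4≡610, 217^8≡2610, 217^16≡48, 217^32≡2304, 217^64≡1196, 217^128≡2841, 217^256≡2963, 217^512≡2302, 217^1024≡2061, 217^2048≡1945
2730 = 2048 + 512 + 128 + 32 + 8 + 2, so 217^2730 ≡ 1945·2302·2841·2304·2610·63 ≡ 2232 (mod 3359)
2935·2232 = 6550920 ≡ 870 (mod 3359)
848 ≠ 870; the check fails.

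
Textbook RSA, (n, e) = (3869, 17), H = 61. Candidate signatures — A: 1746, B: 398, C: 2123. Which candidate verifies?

Candidate A: 1746^17 mod 3869 = 61
  → matches H = 61
Candidate B: 398^17 mod 3869 = 2297
Candidate C: 2123^17 mod 3869 = 3808

A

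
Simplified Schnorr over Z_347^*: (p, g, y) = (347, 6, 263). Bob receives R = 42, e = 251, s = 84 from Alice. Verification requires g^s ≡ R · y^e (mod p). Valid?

yes

g^s mod p:
6^2 = 36
6^4 ≡ 36^2 = 1296 ≡ 255
6^8 ≡ 255^2 = 65025 ≡ 136
6^16 ≡ 136^2 = 18496 ≡ 105
6^32 ≡ 105^2 = 11025 ≡ 268
6^64 ≡ 268^2 = 71824 ≡ 342
84 = 64 + 16 + 4, so 6^84 ≡ 342·105·255 ≡ 67 (mod 347)
R · y^e mod p:
263^2 = 69169 ≡ 116
263^4 ≡ 116^2 = 13456 ≡ 270
263^8 ≡ 270^2 = 72900 ≡ 30
263^16 ≡ 30^2 = 900 ≡ 206
263^32 ≡ 206^2 = 42436 ≡ 102
263^64 ≡ 102^2 = 10404 ≡ 341
263^128 ≡ 341^2 = 116281 ≡ 36
251 = 128 + 64 + 32 + 16 + 8 + 2 + 1, so 263^251 ≡ 36·341·102·206·30·116·263 ≡ 109 (mod 347)
42·109 = 4578 ≡ 67 (mod 347)
67 ≡ 67 (mod 347); signature holds.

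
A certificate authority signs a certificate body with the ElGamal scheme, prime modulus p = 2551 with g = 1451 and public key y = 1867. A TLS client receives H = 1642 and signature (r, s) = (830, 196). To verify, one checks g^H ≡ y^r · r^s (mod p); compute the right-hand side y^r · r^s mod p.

1867^830 mod 2551 = 1488
830^196 mod 2551 = 777
y^r · r^s ≡ 1488·777 = 1156176 ≡ 573 (mod 2551)

573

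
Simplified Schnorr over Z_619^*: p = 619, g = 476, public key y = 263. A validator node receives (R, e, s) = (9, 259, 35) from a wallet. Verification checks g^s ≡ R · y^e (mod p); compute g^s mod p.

479

Squares mod 619: 476^1≡476, 476^2≡22, 476^4≡484, 476^8≡274, 476^16≡177, 476^32≡379
35 = 32 + 2 + 1, so 476^35 ≡ 379·22·476 ≡ 479 (mod 619)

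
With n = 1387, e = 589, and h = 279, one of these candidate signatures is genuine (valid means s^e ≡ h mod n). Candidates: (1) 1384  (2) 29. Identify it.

2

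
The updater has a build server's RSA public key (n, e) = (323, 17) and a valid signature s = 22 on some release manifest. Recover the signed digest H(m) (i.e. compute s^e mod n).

Squares mod 323: s^1≡22, s^2≡161, s^4≡81, s^8≡101, s^16≡188
17 = 16 + 1, so s^17 ≡ 188·22 ≡ 260 (mod 323)

260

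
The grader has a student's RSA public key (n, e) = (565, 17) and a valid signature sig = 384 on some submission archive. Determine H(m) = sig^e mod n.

284

sig^2 ≡ 384^2 = 147456 ≡ 556
sig^4 ≡ 556^2 = 309136 ≡ 81
sig^8 ≡ 81^2 = 6561 ≡ 346
sig^16 ≡ 346^2 = 119716 ≡ 501
17 = 16 + 1, so sig^17 ≡ 501·384 ≡ 284 (mod 565)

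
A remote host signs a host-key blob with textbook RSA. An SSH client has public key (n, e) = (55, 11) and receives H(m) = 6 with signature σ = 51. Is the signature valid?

Squares mod 55: σ^1≡51, σ^2≡16, σ^4≡36, σ^8≡31
11 = 8 + 2 + 1, so σ^11 ≡ 31·16·51 ≡ 51 (mod 55)
σ^11 mod 55 = 51, but H(m) = 6.

invalid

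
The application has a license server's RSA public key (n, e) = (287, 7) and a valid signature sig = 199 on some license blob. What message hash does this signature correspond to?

94

sig^2 ≡ 199^2 = 39601 ≡ 282
sig^4 ≡ 282^2 = 79524 ≡ 25
7 = 4 + 2 + 1, so sig^7 ≡ 25·282·199 ≡ 94 (mod 287)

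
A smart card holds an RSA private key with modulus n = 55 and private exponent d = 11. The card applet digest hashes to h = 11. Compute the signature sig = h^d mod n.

11

h^11 mod 55 = 11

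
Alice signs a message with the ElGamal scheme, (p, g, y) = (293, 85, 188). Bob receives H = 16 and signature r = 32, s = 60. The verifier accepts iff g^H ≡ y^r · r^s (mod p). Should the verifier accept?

accept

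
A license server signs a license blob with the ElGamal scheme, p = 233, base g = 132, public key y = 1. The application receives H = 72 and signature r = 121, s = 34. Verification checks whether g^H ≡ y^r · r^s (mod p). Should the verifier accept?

Left side g^H mod p:
Squares mod 233: 132^1≡132, 132^2≡182, 132^4≡38, 132^8≡46, 132^16≡19, 132^32≡128, 132^64≡74
72 = 64 + 8, so 132^72 ≡ 74·46 ≡ 142 (mod 233)
Right side y^r · r^s mod p:
Squares mod 233: 1^1≡1, 1^2≡1, 1^4≡1, 1^8≡1, 1^16≡1, 1^32≡1, 1^64≡1
121 = 64 + 32 + 16 + 8 + 1, so 1^121 ≡ 1·1·1·1·1 ≡ 1 (mod 233)
Squares mod 233: 121^1≡121, 121^2≡195, 121^4≡46, 121^8≡19, 121^16≡128, 121^32≡74
34 = 32 + 2, so 121^34 ≡ 74·195 ≡ 217 (mod 233)
1·217 = 217 ≡ 217 (mod 233)
142 ≠ 217, so verification fails.

reject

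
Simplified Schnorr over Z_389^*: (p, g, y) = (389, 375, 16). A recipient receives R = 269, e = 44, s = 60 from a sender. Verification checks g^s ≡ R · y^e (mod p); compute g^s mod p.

275

Squares mod 389: 375^1≡375, 375^2≡196, 375^4≡294, 375^8≡78, 375^16≡249, 375^32≡150
60 = 32 + 16 + 8 + 4, so 375^60 ≡ 150·249·78·294 ≡ 275 (mod 389)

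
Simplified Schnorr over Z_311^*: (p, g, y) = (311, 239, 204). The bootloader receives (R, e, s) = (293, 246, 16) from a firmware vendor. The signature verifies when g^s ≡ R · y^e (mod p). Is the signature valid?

invalid

g^s mod p:
239^2 = 57121 ≡ 208
239^4 ≡ 208^2 = 43264 ≡ 35
239^8 ≡ 35^2 = 1225 ≡ 292
239^16 ≡ 292^2 = 85264 ≡ 50
R · y^e mod p:
204^2 = 41616 ≡ 253
204^4 ≡ 253^2 = 64009 ≡ 254
204^8 ≡ 254^2 = 64516 ≡ 139
204^16 ≡ 139^2 = 19321 ≡ 39
204^32 ≡ 39^2 = 1521 ≡ 277
204^64 ≡ 277^2 = 76729 ≡ 223
204^128 ≡ 223^2 = 49729 ≡ 280
246 = 128 + 64 + 32 + 16 + 4 + 2, so 204^246 ≡ 280·223·277·39·254·253 ≡ 53 (mod 311)
293·53 = 15529 ≡ 290 (mod 311)
50 ≠ 290; the check fails.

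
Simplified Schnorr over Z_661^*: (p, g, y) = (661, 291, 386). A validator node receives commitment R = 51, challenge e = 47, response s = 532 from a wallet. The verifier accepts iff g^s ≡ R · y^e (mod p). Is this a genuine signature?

forged

g^s mod p:
291^2 = 84681 ≡ 73
291^4 ≡ 73^2 = 5329 ≡ 41
291^8 ≡ 41^2 = 1681 ≡ 359
291^16 ≡ 359^2 = 128881 ≡ 647
291^32 ≡ 647^2 = 418609 ≡ 196
291^64 ≡ 196^2 = 38416 ≡ 78
291^128 ≡ 78^2 = 6084 ≡ 135
291^256 ≡ 135^2 = 18225 ≡ 378
291^512 ≡ 378^2 = 142884 ≡ 108
532 = 512 + 16 + 4, so 291^532 ≡ 108·647·41 ≡ 142 (mod 661)
R · y^e mod p:
386^2 = 148996 ≡ 271
386^4 ≡ 271^2 = 73441 ≡ 70
386^8 ≡ 70^2 = 4900 ≡ 273
386^16 ≡ 273^2 = 74529 ≡ 497
386^32 ≡ 497^2 = 247009 ≡ 456
47 = 32 + 8 + 4 + 2 + 1, so 386^47 ≡ 456·273·70·271·386 ≡ 46 (mod 661)
51·46 = 2346 ≡ 363 (mod 661)
142 ≠ 363; the check fails.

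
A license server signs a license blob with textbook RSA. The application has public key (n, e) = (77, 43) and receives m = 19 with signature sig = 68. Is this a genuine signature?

Squares mod 77: sig^1≡68, sig^2≡4, sig^4≡16, sig^8≡25, sig^16≡9, sig^32≡4
43 = 32 + 8 + 2 + 1, so sig^43 ≡ 4·25·4·68 ≡ 19 (mod 77)
Since 19 equals the digest 19, verification succeeds.

genuine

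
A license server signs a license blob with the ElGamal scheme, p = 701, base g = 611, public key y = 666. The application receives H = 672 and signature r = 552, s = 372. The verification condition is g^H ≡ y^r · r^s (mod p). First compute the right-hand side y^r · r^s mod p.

Squares mod 701: 666^1≡666, 666^2≡524, 666^4≡485, 666^8≡390, 666^16≡684, 666^32≡289, 666^64≡102, 666^128≡590, 666^256≡404, 666^512≡584
552 = 512 + 32 + 8, so 666^552 ≡ 584·289·390 ≡ 142 (mod 701)
Squares mod 701: 552^1≡552, 552^2≡470, 552^4≡85, 552^8≡215, 552^16≡660, 552^32≡279, 552^64≡30, 552^128≡199, 552^256≡345
372 = 256 + 64 + 32 + 16 + 4, so 552^372 ≡ 345·30·279·660·85 ≡ 414 (mod 701)
y^r · r^s ≡ 142·414 = 58788 ≡ 605 (mod 701)

605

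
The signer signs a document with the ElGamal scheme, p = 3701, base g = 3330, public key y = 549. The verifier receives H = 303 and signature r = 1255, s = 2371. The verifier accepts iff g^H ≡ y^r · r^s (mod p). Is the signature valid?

valid

Left side g^H mod p:
3330^2 = 11088900 ≡ 704
3330^4 ≡ 704^2 = 495616 ≡ 3383
3330^8 ≡ 3383^2 = 11444689 ≡ 1197
3330^16 ≡ 1197^2 = 1432809 ≡ 522
3330^32 ≡ 522^2 = 272484 ≡ 2311
3330^64 ≡ 2311^2 = 5340721 ≡ 178
3330^128 ≡ 178^2 = 31684 ≡ 2076
3330^256 ≡ 2076^2 = 4309776 ≡ 1812
303 = 256 + 32 + 8 + 4 + 2 + 1, so 3330^303 ≡ 1812·2311·1197·3383·704·3330 ≡ 1587 (mod 3701)
Right side y^r · r^s mod p:
549^2 = 301401 ≡ 1620
549^4 ≡ 1620^2 = 2624400 ≡ 391
549^8 ≡ 391^2 = 152881 ≡ 1140
549^16 ≡ 1140^2 = 1299600 ≡ 549
549^32 ≡ 549^2 = 301401 ≡ 1620
549^64 ≡ 1620^2 = 2624400 ≡ 391
549^128 ≡ 391^2 = 152881 ≡ 1140
549^256 ≡ 1140^2 = 1299600 ≡ 549
549^512 ≡ 549^2 = 301401 ≡ 1620
549^1024 ≡ 1620^2 = 2624400 ≡ 391
1255 = 1024 + 128 + 64 + 32 + 4 + 2 + 1, so 549^1255 ≡ 391·1140·391·1620·391·1620·549 ≡ 1 (mod 3701)
1255^2 = 1575025 ≡ 2100
1255^4 ≡ 2100^2 = 4410000 ≡ 2109
1255^8 ≡ 2109^2 = 4447881 ≡ 2980
1255^16 ≡ 2980^2 = 8880400 ≡ 1701
1255^32 ≡ 1701^2 = 2893401 ≡ 2920
1255^64 ≡ 2920^2 = 8526400 ≡ 2997
1255^128 ≡ 2997^2 = 8982009 ≡ 3383
1255^256 ≡ 3383^2 = 11444689 ≡ 1197
1255^512 ≡ 1197^2 = 1432809 ≡ 522
1255^1024 ≡ 522^2 = 272484 ≡ 2311
1255^2048 ≡ 2311^2 = 5340721 ≡ 178
2371 = 2048 + 256 + 64 + 2 + 1, so 1255^2371 ≡ 178·1197·2997·2100·1255 ≡ 1587 (mod 3701)
1·1587 = 1587 ≡ 1587 (mod 3701)
1587 ≡ 1587 (mod 3701), so the signature is genuine.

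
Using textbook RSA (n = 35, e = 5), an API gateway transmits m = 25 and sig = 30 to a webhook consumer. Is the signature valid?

Squares mod 35: sig^1≡30, sig^2≡25, sig^4≡30
5 = 4 + 1, so sig^5 ≡ 30·30 ≡ 25 (mod 35)
Since 25 equals the digest 25, verification succeeds.

valid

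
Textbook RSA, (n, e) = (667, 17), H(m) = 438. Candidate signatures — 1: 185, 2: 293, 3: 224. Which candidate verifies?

1

Candidate 1: Squares mod 667: 185^1≡185, 185^2≡208, 185^4≡576, 185^8≡277, 185^16≡24; 17 = 16 + 1, so 185^17 ≡ 24·185 ≡ 438 (mod 667)
  → matches H(m) = 438
Candidate 2: Squares mod 667: 293^1≡293, 293^2≡473, 293^4≡284, 293^8≡616, 293^16≡600; 17 = 16 + 1, so 293^17 ≡ 600·293 ≡ 379 (mod 667)
Candidate 3: Squares mod 667: 224^1≡224, 224^2≡151, 224^4≡123, 224^8≡455, 224^16≡255; 17 = 16 + 1, so 224^17 ≡ 255·224 ≡ 425 (mod 667)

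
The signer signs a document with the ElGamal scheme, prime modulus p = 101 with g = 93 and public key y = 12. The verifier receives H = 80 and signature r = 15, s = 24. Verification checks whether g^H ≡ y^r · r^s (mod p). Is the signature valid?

Left side g^H mod p:
93^2 = 8649 ≡ 64
93^4 ≡ 64^2 = 4096 ≡ 56
93^8 ≡ 56^2 = 3136 ≡ 5
93^16 ≡ 5^2 = 25
93^32 ≡ 25^2 = 625 ≡ 19
93^64 ≡ 19^2 = 361 ≡ 58
80 = 64 + 16, so 93^80 ≡ 58·25 ≡ 36 (mod 101)
Right side y^r · r^s mod p:
12^2 = 144 ≡ 43
12^4 ≡ 43^2 = 1849 ≡ 31
12^8 ≡ 31^2 = 961 ≡ 52
15 = 8 + 4 + 2 + 1, so 12^15 ≡ 52·31·43·12 ≡ 57 (mod 101)
15^2 = 225 ≡ 23
15^4 ≡ 23^2 = 529 ≡ 24
15^8 ≡ 24^2 = 576 ≡ 71
15^16 ≡ 71^2 = 5041 ≡ 92
24 = 16 + 8, so 15^24 ≡ 92·71 ≡ 68 (mod 101)
57·68 = 3876 ≡ 38 (mod 101)
36 ≠ 38, so verification fails.

invalid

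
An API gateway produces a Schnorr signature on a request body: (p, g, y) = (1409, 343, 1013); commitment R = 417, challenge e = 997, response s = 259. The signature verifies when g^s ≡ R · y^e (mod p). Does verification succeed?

g^s mod p:
343^2 = 117649 ≡ 702
343^4 ≡ 702^2 = 492804 ≡ 1063
343^8 ≡ 1063^2 = 1129969 ≡ 1360
343^16 ≡ 1360^2 = 1849600 ≡ 992
343^32 ≡ 992^2 = 984064 ≡ 582
343^64 ≡ 582^2 = 338724 ≡ 564
343^128 ≡ 564^2 = 318096 ≡ 1071
343^256 ≡ 1071^2 = 1147041 ≡ 115
259 = 256 + 2 + 1, so 343^259 ≡ 115·702·343 ≡ 722 (mod 1409)
R · y^e mod p:
1013^2 = 1026169 ≡ 417
1013^4 ≡ 417^2 = 173889 ≡ 582
1013^8 ≡ 582^2 = 338724 ≡ 564
1013^16 ≡ 564^2 = 318096 ≡ 1071
1013^32 ≡ 1071^2 = 1147041 ≡ 115
1013^64 ≡ 115^2 = 13225 ≡ 544
1013^128 ≡ 544^2 = 295936 ≡ 46
1013^256 ≡ 46^2 = 2116 ≡ 707
1013^512 ≡ 707^2 = 499849 ≡ 1063
997 = 512 + 256 + 128 + 64 + 32 + 4 + 1, so 1013^997 ≡ 1063·707·46·544·115·582·1013 ≡ 343 (mod 1409)
417·343 = 143031 ≡ 722 (mod 1409)
722 ≡ 722 (mod 1409); signature holds.

passes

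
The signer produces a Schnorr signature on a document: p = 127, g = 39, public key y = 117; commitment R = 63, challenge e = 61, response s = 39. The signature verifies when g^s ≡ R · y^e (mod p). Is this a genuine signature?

genuine

g^s mod p:
Squares mod 127: 39^1≡39, 39^2≡124, 39^4≡9, 39^8≡81, 39^16≡84, 39^32≡71
39 = 32 + 4 + 2 + 1, so 39^39 ≡ 71·9·124·39 ≡ 40 (mod 127)
R · y^e mod p:
Squares mod 127: 117^1≡117, 117^2≡100, 117^4≡94, 117^8≡73, 117^16≡122, 117^32≡25
61 = 32 + 16 + 8 + 4 + 1, so 117^61 ≡ 25·122·73·94·117 ≡ 47 (mod 127)
63·47 = 2961 ≡ 40 (mod 127)
40 ≡ 40 (mod 127); signature holds.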